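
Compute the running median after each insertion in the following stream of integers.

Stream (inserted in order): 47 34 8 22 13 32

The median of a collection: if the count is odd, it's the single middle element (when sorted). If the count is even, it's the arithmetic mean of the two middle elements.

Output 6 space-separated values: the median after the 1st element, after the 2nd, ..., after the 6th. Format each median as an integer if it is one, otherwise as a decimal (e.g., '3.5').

Step 1: insert 47 -> lo=[47] (size 1, max 47) hi=[] (size 0) -> median=47
Step 2: insert 34 -> lo=[34] (size 1, max 34) hi=[47] (size 1, min 47) -> median=40.5
Step 3: insert 8 -> lo=[8, 34] (size 2, max 34) hi=[47] (size 1, min 47) -> median=34
Step 4: insert 22 -> lo=[8, 22] (size 2, max 22) hi=[34, 47] (size 2, min 34) -> median=28
Step 5: insert 13 -> lo=[8, 13, 22] (size 3, max 22) hi=[34, 47] (size 2, min 34) -> median=22
Step 6: insert 32 -> lo=[8, 13, 22] (size 3, max 22) hi=[32, 34, 47] (size 3, min 32) -> median=27

Answer: 47 40.5 34 28 22 27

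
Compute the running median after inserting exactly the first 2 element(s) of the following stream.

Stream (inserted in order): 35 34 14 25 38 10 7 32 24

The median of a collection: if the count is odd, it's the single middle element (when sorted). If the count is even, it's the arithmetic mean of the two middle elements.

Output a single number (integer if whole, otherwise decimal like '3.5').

Answer: 34.5

Derivation:
Step 1: insert 35 -> lo=[35] (size 1, max 35) hi=[] (size 0) -> median=35
Step 2: insert 34 -> lo=[34] (size 1, max 34) hi=[35] (size 1, min 35) -> median=34.5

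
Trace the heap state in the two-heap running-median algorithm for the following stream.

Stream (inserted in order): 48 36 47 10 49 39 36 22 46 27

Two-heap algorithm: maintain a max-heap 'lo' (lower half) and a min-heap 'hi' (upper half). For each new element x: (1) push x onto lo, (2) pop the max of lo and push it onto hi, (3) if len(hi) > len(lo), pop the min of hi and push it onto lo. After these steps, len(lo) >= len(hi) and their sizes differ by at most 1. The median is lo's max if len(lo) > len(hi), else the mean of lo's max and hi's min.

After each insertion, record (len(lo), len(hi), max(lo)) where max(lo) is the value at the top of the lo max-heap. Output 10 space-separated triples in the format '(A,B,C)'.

Answer: (1,0,48) (1,1,36) (2,1,47) (2,2,36) (3,2,47) (3,3,39) (4,3,39) (4,4,36) (5,4,39) (5,5,36)

Derivation:
Step 1: insert 48 -> lo=[48] hi=[] -> (len(lo)=1, len(hi)=0, max(lo)=48)
Step 2: insert 36 -> lo=[36] hi=[48] -> (len(lo)=1, len(hi)=1, max(lo)=36)
Step 3: insert 47 -> lo=[36, 47] hi=[48] -> (len(lo)=2, len(hi)=1, max(lo)=47)
Step 4: insert 10 -> lo=[10, 36] hi=[47, 48] -> (len(lo)=2, len(hi)=2, max(lo)=36)
Step 5: insert 49 -> lo=[10, 36, 47] hi=[48, 49] -> (len(lo)=3, len(hi)=2, max(lo)=47)
Step 6: insert 39 -> lo=[10, 36, 39] hi=[47, 48, 49] -> (len(lo)=3, len(hi)=3, max(lo)=39)
Step 7: insert 36 -> lo=[10, 36, 36, 39] hi=[47, 48, 49] -> (len(lo)=4, len(hi)=3, max(lo)=39)
Step 8: insert 22 -> lo=[10, 22, 36, 36] hi=[39, 47, 48, 49] -> (len(lo)=4, len(hi)=4, max(lo)=36)
Step 9: insert 46 -> lo=[10, 22, 36, 36, 39] hi=[46, 47, 48, 49] -> (len(lo)=5, len(hi)=4, max(lo)=39)
Step 10: insert 27 -> lo=[10, 22, 27, 36, 36] hi=[39, 46, 47, 48, 49] -> (len(lo)=5, len(hi)=5, max(lo)=36)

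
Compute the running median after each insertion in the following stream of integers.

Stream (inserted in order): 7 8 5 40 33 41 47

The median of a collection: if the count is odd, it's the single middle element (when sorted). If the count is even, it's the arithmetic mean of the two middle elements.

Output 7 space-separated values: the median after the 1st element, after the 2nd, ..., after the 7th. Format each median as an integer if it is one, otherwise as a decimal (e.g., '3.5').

Step 1: insert 7 -> lo=[7] (size 1, max 7) hi=[] (size 0) -> median=7
Step 2: insert 8 -> lo=[7] (size 1, max 7) hi=[8] (size 1, min 8) -> median=7.5
Step 3: insert 5 -> lo=[5, 7] (size 2, max 7) hi=[8] (size 1, min 8) -> median=7
Step 4: insert 40 -> lo=[5, 7] (size 2, max 7) hi=[8, 40] (size 2, min 8) -> median=7.5
Step 5: insert 33 -> lo=[5, 7, 8] (size 3, max 8) hi=[33, 40] (size 2, min 33) -> median=8
Step 6: insert 41 -> lo=[5, 7, 8] (size 3, max 8) hi=[33, 40, 41] (size 3, min 33) -> median=20.5
Step 7: insert 47 -> lo=[5, 7, 8, 33] (size 4, max 33) hi=[40, 41, 47] (size 3, min 40) -> median=33

Answer: 7 7.5 7 7.5 8 20.5 33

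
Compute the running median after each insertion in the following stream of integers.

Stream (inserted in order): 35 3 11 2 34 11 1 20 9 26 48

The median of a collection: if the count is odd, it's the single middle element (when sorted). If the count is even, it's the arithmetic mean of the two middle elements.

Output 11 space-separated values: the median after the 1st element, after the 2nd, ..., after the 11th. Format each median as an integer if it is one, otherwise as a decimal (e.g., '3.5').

Step 1: insert 35 -> lo=[35] (size 1, max 35) hi=[] (size 0) -> median=35
Step 2: insert 3 -> lo=[3] (size 1, max 3) hi=[35] (size 1, min 35) -> median=19
Step 3: insert 11 -> lo=[3, 11] (size 2, max 11) hi=[35] (size 1, min 35) -> median=11
Step 4: insert 2 -> lo=[2, 3] (size 2, max 3) hi=[11, 35] (size 2, min 11) -> median=7
Step 5: insert 34 -> lo=[2, 3, 11] (size 3, max 11) hi=[34, 35] (size 2, min 34) -> median=11
Step 6: insert 11 -> lo=[2, 3, 11] (size 3, max 11) hi=[11, 34, 35] (size 3, min 11) -> median=11
Step 7: insert 1 -> lo=[1, 2, 3, 11] (size 4, max 11) hi=[11, 34, 35] (size 3, min 11) -> median=11
Step 8: insert 20 -> lo=[1, 2, 3, 11] (size 4, max 11) hi=[11, 20, 34, 35] (size 4, min 11) -> median=11
Step 9: insert 9 -> lo=[1, 2, 3, 9, 11] (size 5, max 11) hi=[11, 20, 34, 35] (size 4, min 11) -> median=11
Step 10: insert 26 -> lo=[1, 2, 3, 9, 11] (size 5, max 11) hi=[11, 20, 26, 34, 35] (size 5, min 11) -> median=11
Step 11: insert 48 -> lo=[1, 2, 3, 9, 11, 11] (size 6, max 11) hi=[20, 26, 34, 35, 48] (size 5, min 20) -> median=11

Answer: 35 19 11 7 11 11 11 11 11 11 11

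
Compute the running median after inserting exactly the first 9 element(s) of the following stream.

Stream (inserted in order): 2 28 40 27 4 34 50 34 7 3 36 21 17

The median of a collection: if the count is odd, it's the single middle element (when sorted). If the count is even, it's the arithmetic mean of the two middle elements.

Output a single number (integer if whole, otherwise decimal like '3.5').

Step 1: insert 2 -> lo=[2] (size 1, max 2) hi=[] (size 0) -> median=2
Step 2: insert 28 -> lo=[2] (size 1, max 2) hi=[28] (size 1, min 28) -> median=15
Step 3: insert 40 -> lo=[2, 28] (size 2, max 28) hi=[40] (size 1, min 40) -> median=28
Step 4: insert 27 -> lo=[2, 27] (size 2, max 27) hi=[28, 40] (size 2, min 28) -> median=27.5
Step 5: insert 4 -> lo=[2, 4, 27] (size 3, max 27) hi=[28, 40] (size 2, min 28) -> median=27
Step 6: insert 34 -> lo=[2, 4, 27] (size 3, max 27) hi=[28, 34, 40] (size 3, min 28) -> median=27.5
Step 7: insert 50 -> lo=[2, 4, 27, 28] (size 4, max 28) hi=[34, 40, 50] (size 3, min 34) -> median=28
Step 8: insert 34 -> lo=[2, 4, 27, 28] (size 4, max 28) hi=[34, 34, 40, 50] (size 4, min 34) -> median=31
Step 9: insert 7 -> lo=[2, 4, 7, 27, 28] (size 5, max 28) hi=[34, 34, 40, 50] (size 4, min 34) -> median=28

Answer: 28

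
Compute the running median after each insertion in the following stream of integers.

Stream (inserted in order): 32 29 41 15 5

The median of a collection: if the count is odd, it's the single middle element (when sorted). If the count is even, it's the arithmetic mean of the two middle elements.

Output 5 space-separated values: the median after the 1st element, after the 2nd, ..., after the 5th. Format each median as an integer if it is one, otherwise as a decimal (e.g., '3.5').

Step 1: insert 32 -> lo=[32] (size 1, max 32) hi=[] (size 0) -> median=32
Step 2: insert 29 -> lo=[29] (size 1, max 29) hi=[32] (size 1, min 32) -> median=30.5
Step 3: insert 41 -> lo=[29, 32] (size 2, max 32) hi=[41] (size 1, min 41) -> median=32
Step 4: insert 15 -> lo=[15, 29] (size 2, max 29) hi=[32, 41] (size 2, min 32) -> median=30.5
Step 5: insert 5 -> lo=[5, 15, 29] (size 3, max 29) hi=[32, 41] (size 2, min 32) -> median=29

Answer: 32 30.5 32 30.5 29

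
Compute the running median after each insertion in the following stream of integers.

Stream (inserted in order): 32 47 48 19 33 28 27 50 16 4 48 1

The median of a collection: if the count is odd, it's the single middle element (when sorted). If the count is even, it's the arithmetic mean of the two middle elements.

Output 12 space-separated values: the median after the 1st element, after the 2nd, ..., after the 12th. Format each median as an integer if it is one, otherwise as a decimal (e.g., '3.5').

Step 1: insert 32 -> lo=[32] (size 1, max 32) hi=[] (size 0) -> median=32
Step 2: insert 47 -> lo=[32] (size 1, max 32) hi=[47] (size 1, min 47) -> median=39.5
Step 3: insert 48 -> lo=[32, 47] (size 2, max 47) hi=[48] (size 1, min 48) -> median=47
Step 4: insert 19 -> lo=[19, 32] (size 2, max 32) hi=[47, 48] (size 2, min 47) -> median=39.5
Step 5: insert 33 -> lo=[19, 32, 33] (size 3, max 33) hi=[47, 48] (size 2, min 47) -> median=33
Step 6: insert 28 -> lo=[19, 28, 32] (size 3, max 32) hi=[33, 47, 48] (size 3, min 33) -> median=32.5
Step 7: insert 27 -> lo=[19, 27, 28, 32] (size 4, max 32) hi=[33, 47, 48] (size 3, min 33) -> median=32
Step 8: insert 50 -> lo=[19, 27, 28, 32] (size 4, max 32) hi=[33, 47, 48, 50] (size 4, min 33) -> median=32.5
Step 9: insert 16 -> lo=[16, 19, 27, 28, 32] (size 5, max 32) hi=[33, 47, 48, 50] (size 4, min 33) -> median=32
Step 10: insert 4 -> lo=[4, 16, 19, 27, 28] (size 5, max 28) hi=[32, 33, 47, 48, 50] (size 5, min 32) -> median=30
Step 11: insert 48 -> lo=[4, 16, 19, 27, 28, 32] (size 6, max 32) hi=[33, 47, 48, 48, 50] (size 5, min 33) -> median=32
Step 12: insert 1 -> lo=[1, 4, 16, 19, 27, 28] (size 6, max 28) hi=[32, 33, 47, 48, 48, 50] (size 6, min 32) -> median=30

Answer: 32 39.5 47 39.5 33 32.5 32 32.5 32 30 32 30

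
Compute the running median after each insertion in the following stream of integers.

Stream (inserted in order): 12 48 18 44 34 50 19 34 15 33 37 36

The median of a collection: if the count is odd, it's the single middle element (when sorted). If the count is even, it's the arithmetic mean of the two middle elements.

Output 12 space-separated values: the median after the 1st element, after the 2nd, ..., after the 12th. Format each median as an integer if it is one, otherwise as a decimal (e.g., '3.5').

Answer: 12 30 18 31 34 39 34 34 34 33.5 34 34

Derivation:
Step 1: insert 12 -> lo=[12] (size 1, max 12) hi=[] (size 0) -> median=12
Step 2: insert 48 -> lo=[12] (size 1, max 12) hi=[48] (size 1, min 48) -> median=30
Step 3: insert 18 -> lo=[12, 18] (size 2, max 18) hi=[48] (size 1, min 48) -> median=18
Step 4: insert 44 -> lo=[12, 18] (size 2, max 18) hi=[44, 48] (size 2, min 44) -> median=31
Step 5: insert 34 -> lo=[12, 18, 34] (size 3, max 34) hi=[44, 48] (size 2, min 44) -> median=34
Step 6: insert 50 -> lo=[12, 18, 34] (size 3, max 34) hi=[44, 48, 50] (size 3, min 44) -> median=39
Step 7: insert 19 -> lo=[12, 18, 19, 34] (size 4, max 34) hi=[44, 48, 50] (size 3, min 44) -> median=34
Step 8: insert 34 -> lo=[12, 18, 19, 34] (size 4, max 34) hi=[34, 44, 48, 50] (size 4, min 34) -> median=34
Step 9: insert 15 -> lo=[12, 15, 18, 19, 34] (size 5, max 34) hi=[34, 44, 48, 50] (size 4, min 34) -> median=34
Step 10: insert 33 -> lo=[12, 15, 18, 19, 33] (size 5, max 33) hi=[34, 34, 44, 48, 50] (size 5, min 34) -> median=33.5
Step 11: insert 37 -> lo=[12, 15, 18, 19, 33, 34] (size 6, max 34) hi=[34, 37, 44, 48, 50] (size 5, min 34) -> median=34
Step 12: insert 36 -> lo=[12, 15, 18, 19, 33, 34] (size 6, max 34) hi=[34, 36, 37, 44, 48, 50] (size 6, min 34) -> median=34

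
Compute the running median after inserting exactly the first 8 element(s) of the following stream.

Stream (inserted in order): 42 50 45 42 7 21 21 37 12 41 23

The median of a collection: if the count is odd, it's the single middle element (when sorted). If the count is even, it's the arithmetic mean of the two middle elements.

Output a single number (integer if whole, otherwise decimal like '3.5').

Step 1: insert 42 -> lo=[42] (size 1, max 42) hi=[] (size 0) -> median=42
Step 2: insert 50 -> lo=[42] (size 1, max 42) hi=[50] (size 1, min 50) -> median=46
Step 3: insert 45 -> lo=[42, 45] (size 2, max 45) hi=[50] (size 1, min 50) -> median=45
Step 4: insert 42 -> lo=[42, 42] (size 2, max 42) hi=[45, 50] (size 2, min 45) -> median=43.5
Step 5: insert 7 -> lo=[7, 42, 42] (size 3, max 42) hi=[45, 50] (size 2, min 45) -> median=42
Step 6: insert 21 -> lo=[7, 21, 42] (size 3, max 42) hi=[42, 45, 50] (size 3, min 42) -> median=42
Step 7: insert 21 -> lo=[7, 21, 21, 42] (size 4, max 42) hi=[42, 45, 50] (size 3, min 42) -> median=42
Step 8: insert 37 -> lo=[7, 21, 21, 37] (size 4, max 37) hi=[42, 42, 45, 50] (size 4, min 42) -> median=39.5

Answer: 39.5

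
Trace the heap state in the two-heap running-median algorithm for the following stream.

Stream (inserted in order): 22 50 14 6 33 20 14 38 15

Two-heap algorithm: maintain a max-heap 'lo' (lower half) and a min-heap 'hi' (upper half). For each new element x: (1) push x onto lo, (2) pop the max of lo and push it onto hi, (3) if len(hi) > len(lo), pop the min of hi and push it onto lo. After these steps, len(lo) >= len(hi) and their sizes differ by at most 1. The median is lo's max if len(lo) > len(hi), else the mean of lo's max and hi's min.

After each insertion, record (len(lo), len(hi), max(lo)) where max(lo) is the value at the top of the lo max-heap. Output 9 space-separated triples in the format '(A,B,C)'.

Answer: (1,0,22) (1,1,22) (2,1,22) (2,2,14) (3,2,22) (3,3,20) (4,3,20) (4,4,20) (5,4,20)

Derivation:
Step 1: insert 22 -> lo=[22] hi=[] -> (len(lo)=1, len(hi)=0, max(lo)=22)
Step 2: insert 50 -> lo=[22] hi=[50] -> (len(lo)=1, len(hi)=1, max(lo)=22)
Step 3: insert 14 -> lo=[14, 22] hi=[50] -> (len(lo)=2, len(hi)=1, max(lo)=22)
Step 4: insert 6 -> lo=[6, 14] hi=[22, 50] -> (len(lo)=2, len(hi)=2, max(lo)=14)
Step 5: insert 33 -> lo=[6, 14, 22] hi=[33, 50] -> (len(lo)=3, len(hi)=2, max(lo)=22)
Step 6: insert 20 -> lo=[6, 14, 20] hi=[22, 33, 50] -> (len(lo)=3, len(hi)=3, max(lo)=20)
Step 7: insert 14 -> lo=[6, 14, 14, 20] hi=[22, 33, 50] -> (len(lo)=4, len(hi)=3, max(lo)=20)
Step 8: insert 38 -> lo=[6, 14, 14, 20] hi=[22, 33, 38, 50] -> (len(lo)=4, len(hi)=4, max(lo)=20)
Step 9: insert 15 -> lo=[6, 14, 14, 15, 20] hi=[22, 33, 38, 50] -> (len(lo)=5, len(hi)=4, max(lo)=20)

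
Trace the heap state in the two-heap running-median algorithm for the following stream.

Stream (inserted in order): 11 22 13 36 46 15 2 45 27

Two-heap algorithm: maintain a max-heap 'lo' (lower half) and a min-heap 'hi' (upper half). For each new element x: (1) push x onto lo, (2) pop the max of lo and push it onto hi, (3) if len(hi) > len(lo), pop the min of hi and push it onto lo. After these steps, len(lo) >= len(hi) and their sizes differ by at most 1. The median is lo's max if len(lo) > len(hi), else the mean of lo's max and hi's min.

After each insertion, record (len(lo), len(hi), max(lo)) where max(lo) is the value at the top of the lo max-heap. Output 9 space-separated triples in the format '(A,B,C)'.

Step 1: insert 11 -> lo=[11] hi=[] -> (len(lo)=1, len(hi)=0, max(lo)=11)
Step 2: insert 22 -> lo=[11] hi=[22] -> (len(lo)=1, len(hi)=1, max(lo)=11)
Step 3: insert 13 -> lo=[11, 13] hi=[22] -> (len(lo)=2, len(hi)=1, max(lo)=13)
Step 4: insert 36 -> lo=[11, 13] hi=[22, 36] -> (len(lo)=2, len(hi)=2, max(lo)=13)
Step 5: insert 46 -> lo=[11, 13, 22] hi=[36, 46] -> (len(lo)=3, len(hi)=2, max(lo)=22)
Step 6: insert 15 -> lo=[11, 13, 15] hi=[22, 36, 46] -> (len(lo)=3, len(hi)=3, max(lo)=15)
Step 7: insert 2 -> lo=[2, 11, 13, 15] hi=[22, 36, 46] -> (len(lo)=4, len(hi)=3, max(lo)=15)
Step 8: insert 45 -> lo=[2, 11, 13, 15] hi=[22, 36, 45, 46] -> (len(lo)=4, len(hi)=4, max(lo)=15)
Step 9: insert 27 -> lo=[2, 11, 13, 15, 22] hi=[27, 36, 45, 46] -> (len(lo)=5, len(hi)=4, max(lo)=22)

Answer: (1,0,11) (1,1,11) (2,1,13) (2,2,13) (3,2,22) (3,3,15) (4,3,15) (4,4,15) (5,4,22)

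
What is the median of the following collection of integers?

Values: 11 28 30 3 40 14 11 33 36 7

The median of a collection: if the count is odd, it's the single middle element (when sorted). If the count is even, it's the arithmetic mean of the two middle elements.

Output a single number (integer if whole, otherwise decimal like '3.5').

Step 1: insert 11 -> lo=[11] (size 1, max 11) hi=[] (size 0) -> median=11
Step 2: insert 28 -> lo=[11] (size 1, max 11) hi=[28] (size 1, min 28) -> median=19.5
Step 3: insert 30 -> lo=[11, 28] (size 2, max 28) hi=[30] (size 1, min 30) -> median=28
Step 4: insert 3 -> lo=[3, 11] (size 2, max 11) hi=[28, 30] (size 2, min 28) -> median=19.5
Step 5: insert 40 -> lo=[3, 11, 28] (size 3, max 28) hi=[30, 40] (size 2, min 30) -> median=28
Step 6: insert 14 -> lo=[3, 11, 14] (size 3, max 14) hi=[28, 30, 40] (size 3, min 28) -> median=21
Step 7: insert 11 -> lo=[3, 11, 11, 14] (size 4, max 14) hi=[28, 30, 40] (size 3, min 28) -> median=14
Step 8: insert 33 -> lo=[3, 11, 11, 14] (size 4, max 14) hi=[28, 30, 33, 40] (size 4, min 28) -> median=21
Step 9: insert 36 -> lo=[3, 11, 11, 14, 28] (size 5, max 28) hi=[30, 33, 36, 40] (size 4, min 30) -> median=28
Step 10: insert 7 -> lo=[3, 7, 11, 11, 14] (size 5, max 14) hi=[28, 30, 33, 36, 40] (size 5, min 28) -> median=21

Answer: 21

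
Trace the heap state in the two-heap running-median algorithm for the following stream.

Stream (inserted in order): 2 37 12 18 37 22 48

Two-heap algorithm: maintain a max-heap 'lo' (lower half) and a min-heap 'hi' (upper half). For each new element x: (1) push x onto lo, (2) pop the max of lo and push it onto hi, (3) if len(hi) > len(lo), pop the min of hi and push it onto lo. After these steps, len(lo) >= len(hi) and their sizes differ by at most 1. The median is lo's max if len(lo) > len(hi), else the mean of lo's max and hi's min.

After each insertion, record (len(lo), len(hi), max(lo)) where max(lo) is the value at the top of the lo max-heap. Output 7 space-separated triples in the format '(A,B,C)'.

Step 1: insert 2 -> lo=[2] hi=[] -> (len(lo)=1, len(hi)=0, max(lo)=2)
Step 2: insert 37 -> lo=[2] hi=[37] -> (len(lo)=1, len(hi)=1, max(lo)=2)
Step 3: insert 12 -> lo=[2, 12] hi=[37] -> (len(lo)=2, len(hi)=1, max(lo)=12)
Step 4: insert 18 -> lo=[2, 12] hi=[18, 37] -> (len(lo)=2, len(hi)=2, max(lo)=12)
Step 5: insert 37 -> lo=[2, 12, 18] hi=[37, 37] -> (len(lo)=3, len(hi)=2, max(lo)=18)
Step 6: insert 22 -> lo=[2, 12, 18] hi=[22, 37, 37] -> (len(lo)=3, len(hi)=3, max(lo)=18)
Step 7: insert 48 -> lo=[2, 12, 18, 22] hi=[37, 37, 48] -> (len(lo)=4, len(hi)=3, max(lo)=22)

Answer: (1,0,2) (1,1,2) (2,1,12) (2,2,12) (3,2,18) (3,3,18) (4,3,22)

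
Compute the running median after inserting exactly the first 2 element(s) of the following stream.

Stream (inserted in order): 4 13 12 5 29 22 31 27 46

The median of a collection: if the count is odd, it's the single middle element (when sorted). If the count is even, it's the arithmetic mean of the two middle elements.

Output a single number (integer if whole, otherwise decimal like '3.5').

Answer: 8.5

Derivation:
Step 1: insert 4 -> lo=[4] (size 1, max 4) hi=[] (size 0) -> median=4
Step 2: insert 13 -> lo=[4] (size 1, max 4) hi=[13] (size 1, min 13) -> median=8.5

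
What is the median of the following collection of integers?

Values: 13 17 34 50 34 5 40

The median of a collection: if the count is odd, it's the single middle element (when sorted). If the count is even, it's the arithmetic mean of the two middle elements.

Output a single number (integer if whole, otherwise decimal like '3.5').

Step 1: insert 13 -> lo=[13] (size 1, max 13) hi=[] (size 0) -> median=13
Step 2: insert 17 -> lo=[13] (size 1, max 13) hi=[17] (size 1, min 17) -> median=15
Step 3: insert 34 -> lo=[13, 17] (size 2, max 17) hi=[34] (size 1, min 34) -> median=17
Step 4: insert 50 -> lo=[13, 17] (size 2, max 17) hi=[34, 50] (size 2, min 34) -> median=25.5
Step 5: insert 34 -> lo=[13, 17, 34] (size 3, max 34) hi=[34, 50] (size 2, min 34) -> median=34
Step 6: insert 5 -> lo=[5, 13, 17] (size 3, max 17) hi=[34, 34, 50] (size 3, min 34) -> median=25.5
Step 7: insert 40 -> lo=[5, 13, 17, 34] (size 4, max 34) hi=[34, 40, 50] (size 3, min 34) -> median=34

Answer: 34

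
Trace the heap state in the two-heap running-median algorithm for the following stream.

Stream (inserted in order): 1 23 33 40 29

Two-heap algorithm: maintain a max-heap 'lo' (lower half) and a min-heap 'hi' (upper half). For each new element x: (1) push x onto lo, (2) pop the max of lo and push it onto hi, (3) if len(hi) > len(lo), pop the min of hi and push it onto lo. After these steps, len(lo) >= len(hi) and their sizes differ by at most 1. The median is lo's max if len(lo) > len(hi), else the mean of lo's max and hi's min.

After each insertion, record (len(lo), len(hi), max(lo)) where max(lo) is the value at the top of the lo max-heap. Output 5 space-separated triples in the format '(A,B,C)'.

Answer: (1,0,1) (1,1,1) (2,1,23) (2,2,23) (3,2,29)

Derivation:
Step 1: insert 1 -> lo=[1] hi=[] -> (len(lo)=1, len(hi)=0, max(lo)=1)
Step 2: insert 23 -> lo=[1] hi=[23] -> (len(lo)=1, len(hi)=1, max(lo)=1)
Step 3: insert 33 -> lo=[1, 23] hi=[33] -> (len(lo)=2, len(hi)=1, max(lo)=23)
Step 4: insert 40 -> lo=[1, 23] hi=[33, 40] -> (len(lo)=2, len(hi)=2, max(lo)=23)
Step 5: insert 29 -> lo=[1, 23, 29] hi=[33, 40] -> (len(lo)=3, len(hi)=2, max(lo)=29)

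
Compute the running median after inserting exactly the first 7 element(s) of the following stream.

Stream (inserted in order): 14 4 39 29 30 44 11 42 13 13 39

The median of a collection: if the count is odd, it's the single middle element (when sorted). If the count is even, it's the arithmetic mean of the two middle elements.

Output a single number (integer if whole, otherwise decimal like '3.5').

Answer: 29

Derivation:
Step 1: insert 14 -> lo=[14] (size 1, max 14) hi=[] (size 0) -> median=14
Step 2: insert 4 -> lo=[4] (size 1, max 4) hi=[14] (size 1, min 14) -> median=9
Step 3: insert 39 -> lo=[4, 14] (size 2, max 14) hi=[39] (size 1, min 39) -> median=14
Step 4: insert 29 -> lo=[4, 14] (size 2, max 14) hi=[29, 39] (size 2, min 29) -> median=21.5
Step 5: insert 30 -> lo=[4, 14, 29] (size 3, max 29) hi=[30, 39] (size 2, min 30) -> median=29
Step 6: insert 44 -> lo=[4, 14, 29] (size 3, max 29) hi=[30, 39, 44] (size 3, min 30) -> median=29.5
Step 7: insert 11 -> lo=[4, 11, 14, 29] (size 4, max 29) hi=[30, 39, 44] (size 3, min 30) -> median=29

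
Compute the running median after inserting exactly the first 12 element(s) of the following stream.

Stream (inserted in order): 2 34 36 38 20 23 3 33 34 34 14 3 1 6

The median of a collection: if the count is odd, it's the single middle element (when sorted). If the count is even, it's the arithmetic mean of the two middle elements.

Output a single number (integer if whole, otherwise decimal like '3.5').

Step 1: insert 2 -> lo=[2] (size 1, max 2) hi=[] (size 0) -> median=2
Step 2: insert 34 -> lo=[2] (size 1, max 2) hi=[34] (size 1, min 34) -> median=18
Step 3: insert 36 -> lo=[2, 34] (size 2, max 34) hi=[36] (size 1, min 36) -> median=34
Step 4: insert 38 -> lo=[2, 34] (size 2, max 34) hi=[36, 38] (size 2, min 36) -> median=35
Step 5: insert 20 -> lo=[2, 20, 34] (size 3, max 34) hi=[36, 38] (size 2, min 36) -> median=34
Step 6: insert 23 -> lo=[2, 20, 23] (size 3, max 23) hi=[34, 36, 38] (size 3, min 34) -> median=28.5
Step 7: insert 3 -> lo=[2, 3, 20, 23] (size 4, max 23) hi=[34, 36, 38] (size 3, min 34) -> median=23
Step 8: insert 33 -> lo=[2, 3, 20, 23] (size 4, max 23) hi=[33, 34, 36, 38] (size 4, min 33) -> median=28
Step 9: insert 34 -> lo=[2, 3, 20, 23, 33] (size 5, max 33) hi=[34, 34, 36, 38] (size 4, min 34) -> median=33
Step 10: insert 34 -> lo=[2, 3, 20, 23, 33] (size 5, max 33) hi=[34, 34, 34, 36, 38] (size 5, min 34) -> median=33.5
Step 11: insert 14 -> lo=[2, 3, 14, 20, 23, 33] (size 6, max 33) hi=[34, 34, 34, 36, 38] (size 5, min 34) -> median=33
Step 12: insert 3 -> lo=[2, 3, 3, 14, 20, 23] (size 6, max 23) hi=[33, 34, 34, 34, 36, 38] (size 6, min 33) -> median=28

Answer: 28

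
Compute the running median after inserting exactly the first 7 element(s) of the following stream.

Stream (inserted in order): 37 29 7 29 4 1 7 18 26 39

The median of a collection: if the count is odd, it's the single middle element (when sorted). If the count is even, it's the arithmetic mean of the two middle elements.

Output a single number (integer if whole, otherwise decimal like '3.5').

Step 1: insert 37 -> lo=[37] (size 1, max 37) hi=[] (size 0) -> median=37
Step 2: insert 29 -> lo=[29] (size 1, max 29) hi=[37] (size 1, min 37) -> median=33
Step 3: insert 7 -> lo=[7, 29] (size 2, max 29) hi=[37] (size 1, min 37) -> median=29
Step 4: insert 29 -> lo=[7, 29] (size 2, max 29) hi=[29, 37] (size 2, min 29) -> median=29
Step 5: insert 4 -> lo=[4, 7, 29] (size 3, max 29) hi=[29, 37] (size 2, min 29) -> median=29
Step 6: insert 1 -> lo=[1, 4, 7] (size 3, max 7) hi=[29, 29, 37] (size 3, min 29) -> median=18
Step 7: insert 7 -> lo=[1, 4, 7, 7] (size 4, max 7) hi=[29, 29, 37] (size 3, min 29) -> median=7

Answer: 7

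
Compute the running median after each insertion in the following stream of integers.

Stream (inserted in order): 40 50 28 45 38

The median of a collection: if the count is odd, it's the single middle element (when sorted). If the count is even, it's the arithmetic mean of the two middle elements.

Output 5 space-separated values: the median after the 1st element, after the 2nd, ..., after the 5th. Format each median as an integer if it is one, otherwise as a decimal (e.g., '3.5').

Step 1: insert 40 -> lo=[40] (size 1, max 40) hi=[] (size 0) -> median=40
Step 2: insert 50 -> lo=[40] (size 1, max 40) hi=[50] (size 1, min 50) -> median=45
Step 3: insert 28 -> lo=[28, 40] (size 2, max 40) hi=[50] (size 1, min 50) -> median=40
Step 4: insert 45 -> lo=[28, 40] (size 2, max 40) hi=[45, 50] (size 2, min 45) -> median=42.5
Step 5: insert 38 -> lo=[28, 38, 40] (size 3, max 40) hi=[45, 50] (size 2, min 45) -> median=40

Answer: 40 45 40 42.5 40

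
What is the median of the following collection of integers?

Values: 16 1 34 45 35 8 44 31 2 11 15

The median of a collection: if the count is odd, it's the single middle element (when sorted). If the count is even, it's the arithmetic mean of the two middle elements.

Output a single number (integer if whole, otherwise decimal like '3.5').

Answer: 16

Derivation:
Step 1: insert 16 -> lo=[16] (size 1, max 16) hi=[] (size 0) -> median=16
Step 2: insert 1 -> lo=[1] (size 1, max 1) hi=[16] (size 1, min 16) -> median=8.5
Step 3: insert 34 -> lo=[1, 16] (size 2, max 16) hi=[34] (size 1, min 34) -> median=16
Step 4: insert 45 -> lo=[1, 16] (size 2, max 16) hi=[34, 45] (size 2, min 34) -> median=25
Step 5: insert 35 -> lo=[1, 16, 34] (size 3, max 34) hi=[35, 45] (size 2, min 35) -> median=34
Step 6: insert 8 -> lo=[1, 8, 16] (size 3, max 16) hi=[34, 35, 45] (size 3, min 34) -> median=25
Step 7: insert 44 -> lo=[1, 8, 16, 34] (size 4, max 34) hi=[35, 44, 45] (size 3, min 35) -> median=34
Step 8: insert 31 -> lo=[1, 8, 16, 31] (size 4, max 31) hi=[34, 35, 44, 45] (size 4, min 34) -> median=32.5
Step 9: insert 2 -> lo=[1, 2, 8, 16, 31] (size 5, max 31) hi=[34, 35, 44, 45] (size 4, min 34) -> median=31
Step 10: insert 11 -> lo=[1, 2, 8, 11, 16] (size 5, max 16) hi=[31, 34, 35, 44, 45] (size 5, min 31) -> median=23.5
Step 11: insert 15 -> lo=[1, 2, 8, 11, 15, 16] (size 6, max 16) hi=[31, 34, 35, 44, 45] (size 5, min 31) -> median=16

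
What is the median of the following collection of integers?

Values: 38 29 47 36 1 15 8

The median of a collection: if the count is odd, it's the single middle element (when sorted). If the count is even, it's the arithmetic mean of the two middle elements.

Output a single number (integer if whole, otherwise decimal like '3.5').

Step 1: insert 38 -> lo=[38] (size 1, max 38) hi=[] (size 0) -> median=38
Step 2: insert 29 -> lo=[29] (size 1, max 29) hi=[38] (size 1, min 38) -> median=33.5
Step 3: insert 47 -> lo=[29, 38] (size 2, max 38) hi=[47] (size 1, min 47) -> median=38
Step 4: insert 36 -> lo=[29, 36] (size 2, max 36) hi=[38, 47] (size 2, min 38) -> median=37
Step 5: insert 1 -> lo=[1, 29, 36] (size 3, max 36) hi=[38, 47] (size 2, min 38) -> median=36
Step 6: insert 15 -> lo=[1, 15, 29] (size 3, max 29) hi=[36, 38, 47] (size 3, min 36) -> median=32.5
Step 7: insert 8 -> lo=[1, 8, 15, 29] (size 4, max 29) hi=[36, 38, 47] (size 3, min 36) -> median=29

Answer: 29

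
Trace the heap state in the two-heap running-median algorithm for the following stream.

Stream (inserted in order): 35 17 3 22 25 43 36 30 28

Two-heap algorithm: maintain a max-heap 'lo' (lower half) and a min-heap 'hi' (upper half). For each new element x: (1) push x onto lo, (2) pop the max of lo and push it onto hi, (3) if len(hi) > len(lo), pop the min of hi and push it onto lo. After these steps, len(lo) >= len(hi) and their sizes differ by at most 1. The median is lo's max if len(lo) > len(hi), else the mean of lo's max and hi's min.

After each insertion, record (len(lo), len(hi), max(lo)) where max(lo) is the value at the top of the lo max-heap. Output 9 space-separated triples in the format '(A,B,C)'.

Answer: (1,0,35) (1,1,17) (2,1,17) (2,2,17) (3,2,22) (3,3,22) (4,3,25) (4,4,25) (5,4,28)

Derivation:
Step 1: insert 35 -> lo=[35] hi=[] -> (len(lo)=1, len(hi)=0, max(lo)=35)
Step 2: insert 17 -> lo=[17] hi=[35] -> (len(lo)=1, len(hi)=1, max(lo)=17)
Step 3: insert 3 -> lo=[3, 17] hi=[35] -> (len(lo)=2, len(hi)=1, max(lo)=17)
Step 4: insert 22 -> lo=[3, 17] hi=[22, 35] -> (len(lo)=2, len(hi)=2, max(lo)=17)
Step 5: insert 25 -> lo=[3, 17, 22] hi=[25, 35] -> (len(lo)=3, len(hi)=2, max(lo)=22)
Step 6: insert 43 -> lo=[3, 17, 22] hi=[25, 35, 43] -> (len(lo)=3, len(hi)=3, max(lo)=22)
Step 7: insert 36 -> lo=[3, 17, 22, 25] hi=[35, 36, 43] -> (len(lo)=4, len(hi)=3, max(lo)=25)
Step 8: insert 30 -> lo=[3, 17, 22, 25] hi=[30, 35, 36, 43] -> (len(lo)=4, len(hi)=4, max(lo)=25)
Step 9: insert 28 -> lo=[3, 17, 22, 25, 28] hi=[30, 35, 36, 43] -> (len(lo)=5, len(hi)=4, max(lo)=28)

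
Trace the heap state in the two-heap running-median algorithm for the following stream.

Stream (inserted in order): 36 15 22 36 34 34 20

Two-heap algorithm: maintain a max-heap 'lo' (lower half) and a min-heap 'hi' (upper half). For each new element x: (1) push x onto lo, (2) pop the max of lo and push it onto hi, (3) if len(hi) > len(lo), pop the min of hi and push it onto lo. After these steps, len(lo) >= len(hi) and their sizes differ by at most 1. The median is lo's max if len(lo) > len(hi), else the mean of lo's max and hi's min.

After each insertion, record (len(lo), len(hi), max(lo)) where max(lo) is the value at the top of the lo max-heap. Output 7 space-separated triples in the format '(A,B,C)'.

Step 1: insert 36 -> lo=[36] hi=[] -> (len(lo)=1, len(hi)=0, max(lo)=36)
Step 2: insert 15 -> lo=[15] hi=[36] -> (len(lo)=1, len(hi)=1, max(lo)=15)
Step 3: insert 22 -> lo=[15, 22] hi=[36] -> (len(lo)=2, len(hi)=1, max(lo)=22)
Step 4: insert 36 -> lo=[15, 22] hi=[36, 36] -> (len(lo)=2, len(hi)=2, max(lo)=22)
Step 5: insert 34 -> lo=[15, 22, 34] hi=[36, 36] -> (len(lo)=3, len(hi)=2, max(lo)=34)
Step 6: insert 34 -> lo=[15, 22, 34] hi=[34, 36, 36] -> (len(lo)=3, len(hi)=3, max(lo)=34)
Step 7: insert 20 -> lo=[15, 20, 22, 34] hi=[34, 36, 36] -> (len(lo)=4, len(hi)=3, max(lo)=34)

Answer: (1,0,36) (1,1,15) (2,1,22) (2,2,22) (3,2,34) (3,3,34) (4,3,34)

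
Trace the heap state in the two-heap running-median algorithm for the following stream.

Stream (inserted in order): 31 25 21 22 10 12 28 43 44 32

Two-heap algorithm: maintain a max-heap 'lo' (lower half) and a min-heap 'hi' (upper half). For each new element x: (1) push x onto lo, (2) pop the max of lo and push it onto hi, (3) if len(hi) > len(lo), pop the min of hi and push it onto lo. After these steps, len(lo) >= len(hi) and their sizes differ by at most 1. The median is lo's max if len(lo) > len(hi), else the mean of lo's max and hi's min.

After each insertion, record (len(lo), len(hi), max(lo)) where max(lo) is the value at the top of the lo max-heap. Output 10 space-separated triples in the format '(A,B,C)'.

Step 1: insert 31 -> lo=[31] hi=[] -> (len(lo)=1, len(hi)=0, max(lo)=31)
Step 2: insert 25 -> lo=[25] hi=[31] -> (len(lo)=1, len(hi)=1, max(lo)=25)
Step 3: insert 21 -> lo=[21, 25] hi=[31] -> (len(lo)=2, len(hi)=1, max(lo)=25)
Step 4: insert 22 -> lo=[21, 22] hi=[25, 31] -> (len(lo)=2, len(hi)=2, max(lo)=22)
Step 5: insert 10 -> lo=[10, 21, 22] hi=[25, 31] -> (len(lo)=3, len(hi)=2, max(lo)=22)
Step 6: insert 12 -> lo=[10, 12, 21] hi=[22, 25, 31] -> (len(lo)=3, len(hi)=3, max(lo)=21)
Step 7: insert 28 -> lo=[10, 12, 21, 22] hi=[25, 28, 31] -> (len(lo)=4, len(hi)=3, max(lo)=22)
Step 8: insert 43 -> lo=[10, 12, 21, 22] hi=[25, 28, 31, 43] -> (len(lo)=4, len(hi)=4, max(lo)=22)
Step 9: insert 44 -> lo=[10, 12, 21, 22, 25] hi=[28, 31, 43, 44] -> (len(lo)=5, len(hi)=4, max(lo)=25)
Step 10: insert 32 -> lo=[10, 12, 21, 22, 25] hi=[28, 31, 32, 43, 44] -> (len(lo)=5, len(hi)=5, max(lo)=25)

Answer: (1,0,31) (1,1,25) (2,1,25) (2,2,22) (3,2,22) (3,3,21) (4,3,22) (4,4,22) (5,4,25) (5,5,25)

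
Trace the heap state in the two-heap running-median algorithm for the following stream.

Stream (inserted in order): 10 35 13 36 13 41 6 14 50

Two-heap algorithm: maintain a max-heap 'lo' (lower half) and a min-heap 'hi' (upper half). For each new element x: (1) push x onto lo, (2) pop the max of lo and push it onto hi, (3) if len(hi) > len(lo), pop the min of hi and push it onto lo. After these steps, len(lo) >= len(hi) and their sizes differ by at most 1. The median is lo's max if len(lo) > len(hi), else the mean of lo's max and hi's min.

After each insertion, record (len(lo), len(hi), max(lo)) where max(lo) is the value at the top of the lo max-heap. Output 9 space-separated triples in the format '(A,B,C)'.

Answer: (1,0,10) (1,1,10) (2,1,13) (2,2,13) (3,2,13) (3,3,13) (4,3,13) (4,4,13) (5,4,14)

Derivation:
Step 1: insert 10 -> lo=[10] hi=[] -> (len(lo)=1, len(hi)=0, max(lo)=10)
Step 2: insert 35 -> lo=[10] hi=[35] -> (len(lo)=1, len(hi)=1, max(lo)=10)
Step 3: insert 13 -> lo=[10, 13] hi=[35] -> (len(lo)=2, len(hi)=1, max(lo)=13)
Step 4: insert 36 -> lo=[10, 13] hi=[35, 36] -> (len(lo)=2, len(hi)=2, max(lo)=13)
Step 5: insert 13 -> lo=[10, 13, 13] hi=[35, 36] -> (len(lo)=3, len(hi)=2, max(lo)=13)
Step 6: insert 41 -> lo=[10, 13, 13] hi=[35, 36, 41] -> (len(lo)=3, len(hi)=3, max(lo)=13)
Step 7: insert 6 -> lo=[6, 10, 13, 13] hi=[35, 36, 41] -> (len(lo)=4, len(hi)=3, max(lo)=13)
Step 8: insert 14 -> lo=[6, 10, 13, 13] hi=[14, 35, 36, 41] -> (len(lo)=4, len(hi)=4, max(lo)=13)
Step 9: insert 50 -> lo=[6, 10, 13, 13, 14] hi=[35, 36, 41, 50] -> (len(lo)=5, len(hi)=4, max(lo)=14)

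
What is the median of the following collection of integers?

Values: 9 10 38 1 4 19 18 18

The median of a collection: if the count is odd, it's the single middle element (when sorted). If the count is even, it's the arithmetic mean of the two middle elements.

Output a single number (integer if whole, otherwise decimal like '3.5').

Answer: 14

Derivation:
Step 1: insert 9 -> lo=[9] (size 1, max 9) hi=[] (size 0) -> median=9
Step 2: insert 10 -> lo=[9] (size 1, max 9) hi=[10] (size 1, min 10) -> median=9.5
Step 3: insert 38 -> lo=[9, 10] (size 2, max 10) hi=[38] (size 1, min 38) -> median=10
Step 4: insert 1 -> lo=[1, 9] (size 2, max 9) hi=[10, 38] (size 2, min 10) -> median=9.5
Step 5: insert 4 -> lo=[1, 4, 9] (size 3, max 9) hi=[10, 38] (size 2, min 10) -> median=9
Step 6: insert 19 -> lo=[1, 4, 9] (size 3, max 9) hi=[10, 19, 38] (size 3, min 10) -> median=9.5
Step 7: insert 18 -> lo=[1, 4, 9, 10] (size 4, max 10) hi=[18, 19, 38] (size 3, min 18) -> median=10
Step 8: insert 18 -> lo=[1, 4, 9, 10] (size 4, max 10) hi=[18, 18, 19, 38] (size 4, min 18) -> median=14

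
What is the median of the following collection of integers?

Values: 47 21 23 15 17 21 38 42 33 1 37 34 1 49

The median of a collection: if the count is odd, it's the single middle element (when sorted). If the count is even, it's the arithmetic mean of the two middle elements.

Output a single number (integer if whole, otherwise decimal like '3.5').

Step 1: insert 47 -> lo=[47] (size 1, max 47) hi=[] (size 0) -> median=47
Step 2: insert 21 -> lo=[21] (size 1, max 21) hi=[47] (size 1, min 47) -> median=34
Step 3: insert 23 -> lo=[21, 23] (size 2, max 23) hi=[47] (size 1, min 47) -> median=23
Step 4: insert 15 -> lo=[15, 21] (size 2, max 21) hi=[23, 47] (size 2, min 23) -> median=22
Step 5: insert 17 -> lo=[15, 17, 21] (size 3, max 21) hi=[23, 47] (size 2, min 23) -> median=21
Step 6: insert 21 -> lo=[15, 17, 21] (size 3, max 21) hi=[21, 23, 47] (size 3, min 21) -> median=21
Step 7: insert 38 -> lo=[15, 17, 21, 21] (size 4, max 21) hi=[23, 38, 47] (size 3, min 23) -> median=21
Step 8: insert 42 -> lo=[15, 17, 21, 21] (size 4, max 21) hi=[23, 38, 42, 47] (size 4, min 23) -> median=22
Step 9: insert 33 -> lo=[15, 17, 21, 21, 23] (size 5, max 23) hi=[33, 38, 42, 47] (size 4, min 33) -> median=23
Step 10: insert 1 -> lo=[1, 15, 17, 21, 21] (size 5, max 21) hi=[23, 33, 38, 42, 47] (size 5, min 23) -> median=22
Step 11: insert 37 -> lo=[1, 15, 17, 21, 21, 23] (size 6, max 23) hi=[33, 37, 38, 42, 47] (size 5, min 33) -> median=23
Step 12: insert 34 -> lo=[1, 15, 17, 21, 21, 23] (size 6, max 23) hi=[33, 34, 37, 38, 42, 47] (size 6, min 33) -> median=28
Step 13: insert 1 -> lo=[1, 1, 15, 17, 21, 21, 23] (size 7, max 23) hi=[33, 34, 37, 38, 42, 47] (size 6, min 33) -> median=23
Step 14: insert 49 -> lo=[1, 1, 15, 17, 21, 21, 23] (size 7, max 23) hi=[33, 34, 37, 38, 42, 47, 49] (size 7, min 33) -> median=28

Answer: 28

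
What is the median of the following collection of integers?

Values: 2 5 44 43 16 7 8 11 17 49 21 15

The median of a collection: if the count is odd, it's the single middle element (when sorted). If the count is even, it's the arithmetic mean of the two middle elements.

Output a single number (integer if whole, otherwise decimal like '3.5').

Answer: 15.5

Derivation:
Step 1: insert 2 -> lo=[2] (size 1, max 2) hi=[] (size 0) -> median=2
Step 2: insert 5 -> lo=[2] (size 1, max 2) hi=[5] (size 1, min 5) -> median=3.5
Step 3: insert 44 -> lo=[2, 5] (size 2, max 5) hi=[44] (size 1, min 44) -> median=5
Step 4: insert 43 -> lo=[2, 5] (size 2, max 5) hi=[43, 44] (size 2, min 43) -> median=24
Step 5: insert 16 -> lo=[2, 5, 16] (size 3, max 16) hi=[43, 44] (size 2, min 43) -> median=16
Step 6: insert 7 -> lo=[2, 5, 7] (size 3, max 7) hi=[16, 43, 44] (size 3, min 16) -> median=11.5
Step 7: insert 8 -> lo=[2, 5, 7, 8] (size 4, max 8) hi=[16, 43, 44] (size 3, min 16) -> median=8
Step 8: insert 11 -> lo=[2, 5, 7, 8] (size 4, max 8) hi=[11, 16, 43, 44] (size 4, min 11) -> median=9.5
Step 9: insert 17 -> lo=[2, 5, 7, 8, 11] (size 5, max 11) hi=[16, 17, 43, 44] (size 4, min 16) -> median=11
Step 10: insert 49 -> lo=[2, 5, 7, 8, 11] (size 5, max 11) hi=[16, 17, 43, 44, 49] (size 5, min 16) -> median=13.5
Step 11: insert 21 -> lo=[2, 5, 7, 8, 11, 16] (size 6, max 16) hi=[17, 21, 43, 44, 49] (size 5, min 17) -> median=16
Step 12: insert 15 -> lo=[2, 5, 7, 8, 11, 15] (size 6, max 15) hi=[16, 17, 21, 43, 44, 49] (size 6, min 16) -> median=15.5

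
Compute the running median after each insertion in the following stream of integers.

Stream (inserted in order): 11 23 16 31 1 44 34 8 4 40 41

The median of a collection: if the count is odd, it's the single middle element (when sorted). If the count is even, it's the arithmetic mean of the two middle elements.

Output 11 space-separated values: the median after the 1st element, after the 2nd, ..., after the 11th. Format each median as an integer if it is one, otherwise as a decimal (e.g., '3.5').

Step 1: insert 11 -> lo=[11] (size 1, max 11) hi=[] (size 0) -> median=11
Step 2: insert 23 -> lo=[11] (size 1, max 11) hi=[23] (size 1, min 23) -> median=17
Step 3: insert 16 -> lo=[11, 16] (size 2, max 16) hi=[23] (size 1, min 23) -> median=16
Step 4: insert 31 -> lo=[11, 16] (size 2, max 16) hi=[23, 31] (size 2, min 23) -> median=19.5
Step 5: insert 1 -> lo=[1, 11, 16] (size 3, max 16) hi=[23, 31] (size 2, min 23) -> median=16
Step 6: insert 44 -> lo=[1, 11, 16] (size 3, max 16) hi=[23, 31, 44] (size 3, min 23) -> median=19.5
Step 7: insert 34 -> lo=[1, 11, 16, 23] (size 4, max 23) hi=[31, 34, 44] (size 3, min 31) -> median=23
Step 8: insert 8 -> lo=[1, 8, 11, 16] (size 4, max 16) hi=[23, 31, 34, 44] (size 4, min 23) -> median=19.5
Step 9: insert 4 -> lo=[1, 4, 8, 11, 16] (size 5, max 16) hi=[23, 31, 34, 44] (size 4, min 23) -> median=16
Step 10: insert 40 -> lo=[1, 4, 8, 11, 16] (size 5, max 16) hi=[23, 31, 34, 40, 44] (size 5, min 23) -> median=19.5
Step 11: insert 41 -> lo=[1, 4, 8, 11, 16, 23] (size 6, max 23) hi=[31, 34, 40, 41, 44] (size 5, min 31) -> median=23

Answer: 11 17 16 19.5 16 19.5 23 19.5 16 19.5 23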